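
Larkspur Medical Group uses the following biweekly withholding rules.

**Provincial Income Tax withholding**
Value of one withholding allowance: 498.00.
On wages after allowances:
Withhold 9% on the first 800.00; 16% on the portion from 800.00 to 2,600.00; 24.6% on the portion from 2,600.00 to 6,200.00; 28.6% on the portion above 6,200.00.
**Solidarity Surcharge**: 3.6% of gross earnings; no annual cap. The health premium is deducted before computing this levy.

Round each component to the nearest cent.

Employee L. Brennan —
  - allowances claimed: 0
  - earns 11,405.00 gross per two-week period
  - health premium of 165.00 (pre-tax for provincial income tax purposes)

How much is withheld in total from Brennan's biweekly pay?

3,091.68

Provincial Income Tax: taxable = 11,405.00 − 165.00 = 11,240.00
  1,245.60 + 28.6% × (11,240.00 − 6,200.00) = 1,245.60 + 28.6% × 5,040.00 = 2,687.04
Solidarity Surcharge: 3.6% × 11,240.00 = 404.64
Total: 2,687.04 + 404.64 = 3,091.68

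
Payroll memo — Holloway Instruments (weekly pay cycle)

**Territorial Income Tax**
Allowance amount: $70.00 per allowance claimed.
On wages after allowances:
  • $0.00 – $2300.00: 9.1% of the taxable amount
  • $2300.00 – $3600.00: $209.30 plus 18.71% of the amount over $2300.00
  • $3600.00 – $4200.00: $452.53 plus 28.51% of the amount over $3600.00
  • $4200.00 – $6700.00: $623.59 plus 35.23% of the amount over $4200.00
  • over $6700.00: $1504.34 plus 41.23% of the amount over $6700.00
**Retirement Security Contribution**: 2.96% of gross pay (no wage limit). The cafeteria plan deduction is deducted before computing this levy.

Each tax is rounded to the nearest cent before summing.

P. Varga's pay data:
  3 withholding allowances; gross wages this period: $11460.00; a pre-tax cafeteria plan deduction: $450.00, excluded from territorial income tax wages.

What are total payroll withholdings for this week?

Territorial Income Tax: taxable = $11460.00 − $450.00 − 3×$70.00 = $10800.00
  $1504.34 + 41.23% × ($10800.00 − $6700.00) = $1504.34 + 41.23% × $4100.00 = $3194.77
Retirement Security Contribution: 2.96% × $11010.00 = $325.90
Total: $3194.77 + $325.90 = $3520.67

$3520.67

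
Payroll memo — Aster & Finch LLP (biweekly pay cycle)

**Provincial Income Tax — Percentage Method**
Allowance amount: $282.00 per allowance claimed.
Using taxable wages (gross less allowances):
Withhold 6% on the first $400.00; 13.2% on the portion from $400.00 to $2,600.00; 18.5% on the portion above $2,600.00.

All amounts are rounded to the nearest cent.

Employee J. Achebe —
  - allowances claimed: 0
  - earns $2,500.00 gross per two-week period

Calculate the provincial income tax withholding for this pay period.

Provincial Income Tax: taxable = $2,500.00
  $24.00 + 13.2% × ($2,500.00 − $400.00) = $24.00 + 13.2% × $2,100.00 = $301.20

$301.20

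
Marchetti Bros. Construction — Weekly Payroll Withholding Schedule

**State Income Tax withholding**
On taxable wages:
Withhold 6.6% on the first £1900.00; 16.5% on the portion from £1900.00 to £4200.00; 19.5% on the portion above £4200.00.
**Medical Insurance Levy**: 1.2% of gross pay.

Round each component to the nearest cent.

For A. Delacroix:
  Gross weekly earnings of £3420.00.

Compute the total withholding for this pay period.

£417.24

State Income Tax: taxable = £3420.00
  £125.40 + 16.5% × (£3420.00 − £1900.00) = £125.40 + 16.5% × £1520.00 = £376.20
Medical Insurance Levy: 1.2% × £3420.00 = £41.04
Total: £376.20 + £41.04 = £417.24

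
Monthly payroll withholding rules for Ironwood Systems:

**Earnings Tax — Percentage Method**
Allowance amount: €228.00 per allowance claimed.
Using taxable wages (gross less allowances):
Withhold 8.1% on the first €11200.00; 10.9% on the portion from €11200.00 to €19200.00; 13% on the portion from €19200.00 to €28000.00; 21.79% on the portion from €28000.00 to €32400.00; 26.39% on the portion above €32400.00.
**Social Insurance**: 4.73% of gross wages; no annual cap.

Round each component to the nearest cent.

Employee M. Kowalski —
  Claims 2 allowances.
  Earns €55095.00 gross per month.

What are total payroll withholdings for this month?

€12356.82

Earnings Tax: taxable = €55095.00 − 2×€228.00 = €54639.00
  €3881.96 + 26.39% × (€54639.00 − €32400.00) = €3881.96 + 26.39% × €22239.00 = €9750.83
Social Insurance: 4.73% × €55095.00 = €2605.99
Total: €9750.83 + €2605.99 = €12356.82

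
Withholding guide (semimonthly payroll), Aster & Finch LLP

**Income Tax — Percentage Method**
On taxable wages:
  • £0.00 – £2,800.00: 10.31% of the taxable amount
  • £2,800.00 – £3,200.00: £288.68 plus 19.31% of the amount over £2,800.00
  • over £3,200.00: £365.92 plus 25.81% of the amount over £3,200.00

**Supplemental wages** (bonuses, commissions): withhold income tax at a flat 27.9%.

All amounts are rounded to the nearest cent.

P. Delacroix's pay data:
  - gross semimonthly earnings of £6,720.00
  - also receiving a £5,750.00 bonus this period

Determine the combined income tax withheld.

£2,878.68

Income Tax: taxable = £6,720.00
  £365.92 + 25.81% × (£6,720.00 − £3,200.00) = £365.92 + 25.81% × £3,520.00 = £1,274.43
Supplemental (27.9% flat on bonus): 27.9% × £5,750.00 = £1,604.25
Total income tax: £1,274.43 + £1,604.25 = £2,878.68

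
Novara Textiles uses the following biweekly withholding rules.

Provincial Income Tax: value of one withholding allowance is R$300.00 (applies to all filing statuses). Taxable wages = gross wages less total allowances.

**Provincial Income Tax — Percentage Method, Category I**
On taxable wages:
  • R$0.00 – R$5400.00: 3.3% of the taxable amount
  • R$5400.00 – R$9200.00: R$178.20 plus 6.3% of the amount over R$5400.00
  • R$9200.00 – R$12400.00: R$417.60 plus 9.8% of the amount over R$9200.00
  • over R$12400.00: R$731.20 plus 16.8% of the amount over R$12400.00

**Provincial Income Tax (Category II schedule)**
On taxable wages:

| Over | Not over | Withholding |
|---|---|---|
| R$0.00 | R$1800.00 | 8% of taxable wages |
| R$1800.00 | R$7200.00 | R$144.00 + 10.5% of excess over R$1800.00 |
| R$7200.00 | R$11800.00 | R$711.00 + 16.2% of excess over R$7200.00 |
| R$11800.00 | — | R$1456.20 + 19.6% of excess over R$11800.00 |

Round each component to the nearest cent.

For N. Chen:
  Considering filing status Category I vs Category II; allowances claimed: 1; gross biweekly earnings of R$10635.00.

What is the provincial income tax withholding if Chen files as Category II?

Provincial Income Tax (Category II): taxable = R$10635.00 − 1×R$300.00 = R$10335.00
  R$711.00 + 16.2% × (R$10335.00 − R$7200.00) = R$711.00 + 16.2% × R$3135.00 = R$1218.87

R$1218.87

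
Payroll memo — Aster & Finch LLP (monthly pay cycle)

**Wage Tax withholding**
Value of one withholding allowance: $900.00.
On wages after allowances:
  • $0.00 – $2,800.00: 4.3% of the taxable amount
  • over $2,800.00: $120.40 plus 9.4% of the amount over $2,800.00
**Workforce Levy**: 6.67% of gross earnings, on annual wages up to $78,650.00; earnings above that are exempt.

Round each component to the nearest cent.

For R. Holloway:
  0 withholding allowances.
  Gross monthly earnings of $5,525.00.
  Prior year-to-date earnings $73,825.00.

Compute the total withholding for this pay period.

Wage Tax: taxable = $5,525.00
  $120.40 + 9.4% × ($5,525.00 − $2,800.00) = $120.40 + 9.4% × $2,725.00 = $376.55
Workforce Levy: cap $78,650.00 − YTD $73,825.00 = $4,825.00 subject; 6.67% × $4,825.00 = $321.83
Total: $376.55 + $321.83 = $698.38

$698.38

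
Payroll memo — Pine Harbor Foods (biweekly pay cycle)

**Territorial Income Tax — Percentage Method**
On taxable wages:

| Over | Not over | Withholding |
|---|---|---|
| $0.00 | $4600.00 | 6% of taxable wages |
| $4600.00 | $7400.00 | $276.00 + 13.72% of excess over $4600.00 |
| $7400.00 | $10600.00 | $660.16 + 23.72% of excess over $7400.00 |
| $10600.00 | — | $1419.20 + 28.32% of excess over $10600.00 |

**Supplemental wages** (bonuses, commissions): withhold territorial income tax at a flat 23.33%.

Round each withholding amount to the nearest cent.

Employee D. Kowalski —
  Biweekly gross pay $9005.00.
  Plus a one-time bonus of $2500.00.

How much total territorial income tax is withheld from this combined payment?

$1624.12

Territorial Income Tax: taxable = $9005.00
  $660.16 + 23.72% × ($9005.00 − $7400.00) = $660.16 + 23.72% × $1605.00 = $1040.87
Supplemental (23.33% flat on bonus): 23.33% × $2500.00 = $583.25
Total territorial income tax: $1040.87 + $583.25 = $1624.12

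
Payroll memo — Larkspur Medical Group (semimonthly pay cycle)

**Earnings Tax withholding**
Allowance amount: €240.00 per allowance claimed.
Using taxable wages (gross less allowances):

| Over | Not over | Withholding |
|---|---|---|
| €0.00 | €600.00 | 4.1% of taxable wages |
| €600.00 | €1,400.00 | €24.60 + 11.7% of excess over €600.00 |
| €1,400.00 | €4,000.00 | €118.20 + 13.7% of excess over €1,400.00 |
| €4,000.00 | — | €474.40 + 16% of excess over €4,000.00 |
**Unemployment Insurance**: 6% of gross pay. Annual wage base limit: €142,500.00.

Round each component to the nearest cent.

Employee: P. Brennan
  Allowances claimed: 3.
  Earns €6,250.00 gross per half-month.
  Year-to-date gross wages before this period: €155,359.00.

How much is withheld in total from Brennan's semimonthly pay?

€719.20

Earnings Tax: taxable = €6,250.00 − 3×€240.00 = €5,530.00
  €474.40 + 16% × (€5,530.00 − €4,000.00) = €474.40 + 16% × €1,530.00 = €719.20
Unemployment Insurance: YTD €155,359.00 ≥ cap €142,500.00 → €0.00
Total: €719.20 + €0.00 = €719.20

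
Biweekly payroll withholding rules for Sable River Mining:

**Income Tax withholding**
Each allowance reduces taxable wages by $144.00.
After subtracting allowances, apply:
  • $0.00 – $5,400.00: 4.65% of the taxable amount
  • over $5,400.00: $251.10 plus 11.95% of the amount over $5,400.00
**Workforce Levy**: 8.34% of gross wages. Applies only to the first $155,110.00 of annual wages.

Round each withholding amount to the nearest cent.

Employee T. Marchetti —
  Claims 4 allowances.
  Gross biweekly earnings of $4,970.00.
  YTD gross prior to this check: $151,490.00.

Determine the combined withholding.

Income Tax: taxable = $4,970.00 − 4×$144.00 = $4,394.00
  4.65% × $4,394.00 = $204.32
Workforce Levy: cap $155,110.00 − YTD $151,490.00 = $3,620.00 subject; 8.34% × $3,620.00 = $301.91
Total: $204.32 + $301.91 = $506.23

$506.23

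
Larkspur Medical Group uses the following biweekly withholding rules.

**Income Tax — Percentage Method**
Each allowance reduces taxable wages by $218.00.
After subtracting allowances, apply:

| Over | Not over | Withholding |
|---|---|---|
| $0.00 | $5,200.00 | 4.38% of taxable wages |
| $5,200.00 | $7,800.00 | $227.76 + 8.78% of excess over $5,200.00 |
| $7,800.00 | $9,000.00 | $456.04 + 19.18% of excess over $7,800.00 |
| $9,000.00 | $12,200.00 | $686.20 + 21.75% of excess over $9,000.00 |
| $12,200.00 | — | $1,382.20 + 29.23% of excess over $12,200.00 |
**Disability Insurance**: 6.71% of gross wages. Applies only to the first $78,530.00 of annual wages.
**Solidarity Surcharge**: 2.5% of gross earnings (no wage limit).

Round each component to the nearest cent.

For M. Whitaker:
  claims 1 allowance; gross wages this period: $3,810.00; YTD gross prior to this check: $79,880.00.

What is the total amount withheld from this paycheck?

$252.58

Income Tax: taxable = $3,810.00 − 1×$218.00 = $3,592.00
  4.38% × $3,592.00 = $157.33
Disability Insurance: YTD $79,880.00 ≥ cap $78,530.00 → $0.00
Solidarity Surcharge: 2.5% × $3,810.00 = $95.25
Total: $157.33 + $0.00 + $95.25 = $252.58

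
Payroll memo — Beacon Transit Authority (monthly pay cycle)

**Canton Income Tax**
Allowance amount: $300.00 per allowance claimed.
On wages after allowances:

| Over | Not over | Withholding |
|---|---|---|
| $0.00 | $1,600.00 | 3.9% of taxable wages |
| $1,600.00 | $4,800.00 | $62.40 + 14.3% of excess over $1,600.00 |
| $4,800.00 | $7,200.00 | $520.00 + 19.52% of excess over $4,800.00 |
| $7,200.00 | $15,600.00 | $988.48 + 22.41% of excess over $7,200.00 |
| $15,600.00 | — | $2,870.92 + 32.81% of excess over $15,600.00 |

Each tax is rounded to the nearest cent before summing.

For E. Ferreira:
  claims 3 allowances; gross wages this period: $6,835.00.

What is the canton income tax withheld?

Canton Income Tax: taxable = $6,835.00 − 3×$300.00 = $5,935.00
  $520.00 + 19.52% × ($5,935.00 − $4,800.00) = $520.00 + 19.52% × $1,135.00 = $741.55

$741.55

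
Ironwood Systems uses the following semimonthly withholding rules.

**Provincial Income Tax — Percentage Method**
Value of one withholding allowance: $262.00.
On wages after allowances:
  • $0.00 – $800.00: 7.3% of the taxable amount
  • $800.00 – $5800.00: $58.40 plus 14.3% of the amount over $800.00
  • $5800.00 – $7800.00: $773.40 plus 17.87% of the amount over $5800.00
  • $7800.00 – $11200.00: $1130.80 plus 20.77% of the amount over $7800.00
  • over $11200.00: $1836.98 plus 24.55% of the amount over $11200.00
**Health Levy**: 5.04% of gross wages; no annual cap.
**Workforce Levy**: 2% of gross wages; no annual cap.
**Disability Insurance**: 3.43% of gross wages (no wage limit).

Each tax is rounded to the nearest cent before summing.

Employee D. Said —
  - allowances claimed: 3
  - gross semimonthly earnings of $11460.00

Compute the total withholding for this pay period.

$2927.59

Provincial Income Tax: taxable = $11460.00 − 3×$262.00 = $10674.00
  $1130.80 + 20.77% × ($10674.00 − $7800.00) = $1130.80 + 20.77% × $2874.00 = $1727.73
Health Levy: 5.04% × $11460.00 = $577.58
Workforce Levy: 2% × $11460.00 = $229.20
Disability Insurance: 3.43% × $11460.00 = $393.08
Total: $1727.73 + $577.58 + $229.20 + $393.08 = $2927.59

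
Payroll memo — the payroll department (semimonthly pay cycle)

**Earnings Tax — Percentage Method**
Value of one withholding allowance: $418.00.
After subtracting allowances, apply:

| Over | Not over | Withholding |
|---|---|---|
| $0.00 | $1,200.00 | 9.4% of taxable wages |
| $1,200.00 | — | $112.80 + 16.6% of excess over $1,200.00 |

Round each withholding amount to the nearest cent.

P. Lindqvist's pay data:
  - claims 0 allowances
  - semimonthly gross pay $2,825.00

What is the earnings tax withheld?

Earnings Tax: taxable = $2,825.00
  $112.80 + 16.6% × ($2,825.00 − $1,200.00) = $112.80 + 16.6% × $1,625.00 = $382.55

$382.55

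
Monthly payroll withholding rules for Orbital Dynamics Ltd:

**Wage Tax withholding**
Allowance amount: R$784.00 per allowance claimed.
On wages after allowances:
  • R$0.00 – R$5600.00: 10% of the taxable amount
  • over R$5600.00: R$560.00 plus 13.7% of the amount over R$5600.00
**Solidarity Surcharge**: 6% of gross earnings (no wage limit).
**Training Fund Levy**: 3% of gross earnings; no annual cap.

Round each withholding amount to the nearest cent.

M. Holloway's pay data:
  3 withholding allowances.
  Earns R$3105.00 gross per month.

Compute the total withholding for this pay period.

R$354.75

Wage Tax: taxable = R$3105.00 − 3×R$784.00 = R$753.00
  10% × R$753.00 = R$75.30
Solidarity Surcharge: 6% × R$3105.00 = R$186.30
Training Fund Levy: 3% × R$3105.00 = R$93.15
Total: R$75.30 + R$186.30 + R$93.15 = R$354.75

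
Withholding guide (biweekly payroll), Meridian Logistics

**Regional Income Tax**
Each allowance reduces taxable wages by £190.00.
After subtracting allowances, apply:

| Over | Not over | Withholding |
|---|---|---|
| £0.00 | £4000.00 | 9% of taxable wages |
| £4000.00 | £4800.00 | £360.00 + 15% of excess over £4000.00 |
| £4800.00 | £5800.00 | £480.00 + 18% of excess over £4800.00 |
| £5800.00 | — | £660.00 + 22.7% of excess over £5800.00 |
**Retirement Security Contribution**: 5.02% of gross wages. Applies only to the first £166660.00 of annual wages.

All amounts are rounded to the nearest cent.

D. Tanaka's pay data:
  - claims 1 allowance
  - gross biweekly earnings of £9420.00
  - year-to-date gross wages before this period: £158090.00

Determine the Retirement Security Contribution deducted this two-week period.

Retirement Security Contribution: cap £166660.00 − YTD £158090.00 = £8570.00 subject; 5.02% × £8570.00 = £430.21

£430.21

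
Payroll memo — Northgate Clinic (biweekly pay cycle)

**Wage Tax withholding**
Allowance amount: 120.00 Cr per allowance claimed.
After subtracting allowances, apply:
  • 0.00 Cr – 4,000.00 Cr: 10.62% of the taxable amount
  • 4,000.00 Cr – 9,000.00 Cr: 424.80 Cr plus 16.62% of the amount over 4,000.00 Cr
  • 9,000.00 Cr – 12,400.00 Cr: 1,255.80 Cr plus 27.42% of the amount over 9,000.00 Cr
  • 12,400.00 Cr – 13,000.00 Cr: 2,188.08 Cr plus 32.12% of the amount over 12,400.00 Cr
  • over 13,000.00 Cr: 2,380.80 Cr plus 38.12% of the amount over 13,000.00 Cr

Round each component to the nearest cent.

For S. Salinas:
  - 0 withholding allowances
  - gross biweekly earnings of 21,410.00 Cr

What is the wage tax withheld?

Wage Tax: taxable = 21,410.00 Cr
  2,380.80 Cr + 38.12% × (21,410.00 Cr − 13,000.00 Cr) = 2,380.80 Cr + 38.12% × 8,410.00 Cr = 5,586.69 Cr

5,586.69 Cr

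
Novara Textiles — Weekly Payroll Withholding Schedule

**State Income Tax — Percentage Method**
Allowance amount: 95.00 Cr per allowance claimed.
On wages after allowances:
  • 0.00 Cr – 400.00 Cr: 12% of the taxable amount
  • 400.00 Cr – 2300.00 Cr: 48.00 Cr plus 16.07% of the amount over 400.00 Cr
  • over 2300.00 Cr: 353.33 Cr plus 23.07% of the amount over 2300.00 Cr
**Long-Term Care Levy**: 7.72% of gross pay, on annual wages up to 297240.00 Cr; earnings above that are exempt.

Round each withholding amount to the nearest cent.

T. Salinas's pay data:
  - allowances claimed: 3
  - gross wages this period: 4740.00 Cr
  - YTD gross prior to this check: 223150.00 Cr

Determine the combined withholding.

State Income Tax: taxable = 4740.00 Cr − 3×95.00 Cr = 4455.00 Cr
  353.33 Cr + 23.07% × (4455.00 Cr − 2300.00 Cr) = 353.33 Cr + 23.07% × 2155.00 Cr = 850.49 Cr
Long-Term Care Levy: 7.72% × 4740.00 Cr = 365.93 Cr
Total: 850.49 Cr + 365.93 Cr = 1216.42 Cr

1216.42 Cr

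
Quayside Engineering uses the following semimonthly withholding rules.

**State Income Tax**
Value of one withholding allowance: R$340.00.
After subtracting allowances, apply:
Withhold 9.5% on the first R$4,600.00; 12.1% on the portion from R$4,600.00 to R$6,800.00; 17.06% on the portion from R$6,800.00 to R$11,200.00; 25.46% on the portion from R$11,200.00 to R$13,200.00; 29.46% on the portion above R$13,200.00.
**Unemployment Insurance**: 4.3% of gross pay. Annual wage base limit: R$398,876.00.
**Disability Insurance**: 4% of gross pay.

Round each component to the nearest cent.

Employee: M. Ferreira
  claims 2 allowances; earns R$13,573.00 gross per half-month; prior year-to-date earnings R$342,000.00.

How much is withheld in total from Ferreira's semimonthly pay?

R$3,011.44

State Income Tax: taxable = R$13,573.00 − 2×R$340.00 = R$12,893.00
  R$1,453.84 + 25.46% × (R$12,893.00 − R$11,200.00) = R$1,453.84 + 25.46% × R$1,693.00 = R$1,884.88
Unemployment Insurance: 4.3% × R$13,573.00 = R$583.64
Disability Insurance: 4% × R$13,573.00 = R$542.92
Total: R$1,884.88 + R$583.64 + R$542.92 = R$3,011.44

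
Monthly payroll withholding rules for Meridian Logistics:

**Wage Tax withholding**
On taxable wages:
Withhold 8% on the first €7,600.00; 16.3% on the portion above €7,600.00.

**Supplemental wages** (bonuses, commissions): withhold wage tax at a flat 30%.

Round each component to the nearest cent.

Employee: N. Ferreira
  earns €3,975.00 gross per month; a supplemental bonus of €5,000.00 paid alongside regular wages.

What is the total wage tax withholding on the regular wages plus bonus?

Wage Tax: taxable = €3,975.00
  8% × €3,975.00 = €318.00
Supplemental (30% flat on bonus): 30% × €5,000.00 = €1,500.00
Total wage tax: €318.00 + €1,500.00 = €1,818.00

€1,818.00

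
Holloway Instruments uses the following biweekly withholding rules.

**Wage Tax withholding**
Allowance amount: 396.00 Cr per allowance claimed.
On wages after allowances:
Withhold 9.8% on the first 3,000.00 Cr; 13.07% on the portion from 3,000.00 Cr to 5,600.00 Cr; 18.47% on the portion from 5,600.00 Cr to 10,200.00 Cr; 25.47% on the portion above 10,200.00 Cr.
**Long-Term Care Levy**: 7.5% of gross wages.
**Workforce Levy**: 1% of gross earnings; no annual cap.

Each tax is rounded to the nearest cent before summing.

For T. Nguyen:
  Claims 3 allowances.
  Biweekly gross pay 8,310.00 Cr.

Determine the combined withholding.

Wage Tax: taxable = 8,310.00 Cr − 3×396.00 Cr = 7,122.00 Cr
  633.82 Cr + 18.47% × (7,122.00 Cr − 5,600.00 Cr) = 633.82 Cr + 18.47% × 1,522.00 Cr = 914.93 Cr
Long-Term Care Levy: 7.5% × 8,310.00 Cr = 623.25 Cr
Workforce Levy: 1% × 8,310.00 Cr = 83.10 Cr
Total: 914.93 Cr + 623.25 Cr + 83.10 Cr = 1,621.28 Cr

1,621.28 Cr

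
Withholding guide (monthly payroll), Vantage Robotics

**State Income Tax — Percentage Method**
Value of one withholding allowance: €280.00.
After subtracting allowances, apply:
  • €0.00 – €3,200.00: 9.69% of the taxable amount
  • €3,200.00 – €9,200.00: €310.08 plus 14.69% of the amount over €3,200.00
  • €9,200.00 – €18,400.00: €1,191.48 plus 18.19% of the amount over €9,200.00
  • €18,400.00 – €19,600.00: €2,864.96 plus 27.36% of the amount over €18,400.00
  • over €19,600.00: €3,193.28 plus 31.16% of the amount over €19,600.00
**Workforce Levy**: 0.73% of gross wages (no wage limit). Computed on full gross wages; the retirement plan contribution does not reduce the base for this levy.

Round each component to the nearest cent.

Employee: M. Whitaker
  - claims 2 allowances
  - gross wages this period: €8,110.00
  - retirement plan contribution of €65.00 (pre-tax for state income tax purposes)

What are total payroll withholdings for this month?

State Income Tax: taxable = €8,110.00 − €65.00 − 2×€280.00 = €7,485.00
  €310.08 + 14.69% × (€7,485.00 − €3,200.00) = €310.08 + 14.69% × €4,285.00 = €939.55
Workforce Levy: 0.73% × €8,110.00 = €59.20
Total: €939.55 + €59.20 = €998.75

€998.75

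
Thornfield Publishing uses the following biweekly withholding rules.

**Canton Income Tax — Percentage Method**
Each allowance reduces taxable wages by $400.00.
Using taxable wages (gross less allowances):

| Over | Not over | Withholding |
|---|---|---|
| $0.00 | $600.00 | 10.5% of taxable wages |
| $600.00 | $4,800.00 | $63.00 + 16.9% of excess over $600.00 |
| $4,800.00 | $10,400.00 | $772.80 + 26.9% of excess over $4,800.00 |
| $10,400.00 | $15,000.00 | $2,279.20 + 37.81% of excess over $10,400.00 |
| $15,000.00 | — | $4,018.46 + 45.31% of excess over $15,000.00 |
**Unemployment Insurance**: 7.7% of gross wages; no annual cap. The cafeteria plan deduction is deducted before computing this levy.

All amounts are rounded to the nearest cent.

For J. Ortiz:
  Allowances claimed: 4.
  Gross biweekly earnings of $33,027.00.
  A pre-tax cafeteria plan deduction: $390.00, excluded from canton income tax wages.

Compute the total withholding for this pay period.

Canton Income Tax: taxable = $33,027.00 − $390.00 − 4×$400.00 = $31,037.00
  $4,018.46 + 45.31% × ($31,037.00 − $15,000.00) = $4,018.46 + 45.31% × $16,037.00 = $11,284.82
Unemployment Insurance: 7.7% × $32,637.00 = $2,513.05
Total: $11,284.82 + $2,513.05 = $13,797.87

$13,797.87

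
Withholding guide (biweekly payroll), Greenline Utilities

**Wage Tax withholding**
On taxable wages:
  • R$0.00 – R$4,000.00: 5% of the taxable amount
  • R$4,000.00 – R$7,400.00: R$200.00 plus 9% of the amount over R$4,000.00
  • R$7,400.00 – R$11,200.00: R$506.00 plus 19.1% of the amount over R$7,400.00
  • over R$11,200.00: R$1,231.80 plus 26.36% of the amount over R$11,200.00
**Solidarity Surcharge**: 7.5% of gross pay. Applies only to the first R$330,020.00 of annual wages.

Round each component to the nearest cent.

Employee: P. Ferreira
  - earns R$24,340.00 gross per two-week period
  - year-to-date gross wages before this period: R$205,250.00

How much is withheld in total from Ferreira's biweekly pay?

Wage Tax: taxable = R$24,340.00
  R$1,231.80 + 26.36% × (R$24,340.00 − R$11,200.00) = R$1,231.80 + 26.36% × R$13,140.00 = R$4,695.50
Solidarity Surcharge: 7.5% × R$24,340.00 = R$1,825.50
Total: R$4,695.50 + R$1,825.50 = R$6,521.00

R$6,521.00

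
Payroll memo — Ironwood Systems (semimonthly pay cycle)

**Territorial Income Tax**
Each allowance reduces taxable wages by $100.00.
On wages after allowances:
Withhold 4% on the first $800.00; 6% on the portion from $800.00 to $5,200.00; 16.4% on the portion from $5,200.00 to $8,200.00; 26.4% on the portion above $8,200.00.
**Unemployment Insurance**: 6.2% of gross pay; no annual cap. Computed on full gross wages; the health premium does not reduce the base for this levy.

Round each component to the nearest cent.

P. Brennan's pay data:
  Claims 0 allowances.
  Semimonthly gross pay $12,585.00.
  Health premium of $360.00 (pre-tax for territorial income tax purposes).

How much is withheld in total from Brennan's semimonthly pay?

$2,630.87

Territorial Income Tax: taxable = $12,585.00 − $360.00 = $12,225.00
  $788.00 + 26.4% × ($12,225.00 − $8,200.00) = $788.00 + 26.4% × $4,025.00 = $1,850.60
Unemployment Insurance: 6.2% × $12,585.00 = $780.27
Total: $1,850.60 + $780.27 = $2,630.87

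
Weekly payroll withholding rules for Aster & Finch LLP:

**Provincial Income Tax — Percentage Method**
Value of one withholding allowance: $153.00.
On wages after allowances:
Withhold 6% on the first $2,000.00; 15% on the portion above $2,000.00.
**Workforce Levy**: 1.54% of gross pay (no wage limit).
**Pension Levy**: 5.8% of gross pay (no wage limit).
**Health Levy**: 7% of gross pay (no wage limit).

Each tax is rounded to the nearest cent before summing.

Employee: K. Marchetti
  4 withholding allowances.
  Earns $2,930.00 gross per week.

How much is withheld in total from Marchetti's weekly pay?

Provincial Income Tax: taxable = $2,930.00 − 4×$153.00 = $2,318.00
  $120.00 + 15% × ($2,318.00 − $2,000.00) = $120.00 + 15% × $318.00 = $167.70
Workforce Levy: 1.54% × $2,930.00 = $45.12
Pension Levy: 5.8% × $2,930.00 = $169.94
Health Levy: 7% × $2,930.00 = $205.10
Total: $167.70 + $45.12 + $169.94 + $205.10 = $587.86

$587.86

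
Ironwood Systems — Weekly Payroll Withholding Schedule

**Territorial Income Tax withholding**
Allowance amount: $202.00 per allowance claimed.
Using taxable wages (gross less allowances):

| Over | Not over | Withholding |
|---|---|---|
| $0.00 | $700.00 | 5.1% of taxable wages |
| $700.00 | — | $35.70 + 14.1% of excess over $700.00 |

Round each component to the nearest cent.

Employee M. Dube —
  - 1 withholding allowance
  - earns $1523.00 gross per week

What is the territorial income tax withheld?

$123.26

Territorial Income Tax: taxable = $1523.00 − 1×$202.00 = $1321.00
  $35.70 + 14.1% × ($1321.00 − $700.00) = $35.70 + 14.1% × $621.00 = $123.26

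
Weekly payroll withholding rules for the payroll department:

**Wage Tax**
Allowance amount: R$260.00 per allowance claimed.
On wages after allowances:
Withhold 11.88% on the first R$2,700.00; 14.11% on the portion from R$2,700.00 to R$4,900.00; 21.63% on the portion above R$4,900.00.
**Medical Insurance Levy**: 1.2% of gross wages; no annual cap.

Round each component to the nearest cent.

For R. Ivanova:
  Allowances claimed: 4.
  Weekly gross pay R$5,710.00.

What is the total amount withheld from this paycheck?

R$667.25

Wage Tax: taxable = R$5,710.00 − 4×R$260.00 = R$4,670.00
  R$320.76 + 14.11% × (R$4,670.00 − R$2,700.00) = R$320.76 + 14.11% × R$1,970.00 = R$598.73
Medical Insurance Levy: 1.2% × R$5,710.00 = R$68.52
Total: R$598.73 + R$68.52 = R$667.25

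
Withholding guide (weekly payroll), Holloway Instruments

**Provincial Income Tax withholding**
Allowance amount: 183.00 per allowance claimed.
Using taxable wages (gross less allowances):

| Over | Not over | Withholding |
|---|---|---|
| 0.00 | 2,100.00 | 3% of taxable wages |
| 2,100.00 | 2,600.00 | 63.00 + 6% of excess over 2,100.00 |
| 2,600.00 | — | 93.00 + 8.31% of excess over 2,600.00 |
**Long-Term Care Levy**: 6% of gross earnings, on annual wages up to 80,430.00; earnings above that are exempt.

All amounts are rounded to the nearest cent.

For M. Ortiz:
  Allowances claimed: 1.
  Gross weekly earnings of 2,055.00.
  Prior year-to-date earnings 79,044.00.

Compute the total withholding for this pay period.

Provincial Income Tax: taxable = 2,055.00 − 1×183.00 = 1,872.00
  3% × 1,872.00 = 56.16
Long-Term Care Levy: cap 80,430.00 − YTD 79,044.00 = 1,386.00 subject; 6% × 1,386.00 = 83.16
Total: 56.16 + 83.16 = 139.32

139.32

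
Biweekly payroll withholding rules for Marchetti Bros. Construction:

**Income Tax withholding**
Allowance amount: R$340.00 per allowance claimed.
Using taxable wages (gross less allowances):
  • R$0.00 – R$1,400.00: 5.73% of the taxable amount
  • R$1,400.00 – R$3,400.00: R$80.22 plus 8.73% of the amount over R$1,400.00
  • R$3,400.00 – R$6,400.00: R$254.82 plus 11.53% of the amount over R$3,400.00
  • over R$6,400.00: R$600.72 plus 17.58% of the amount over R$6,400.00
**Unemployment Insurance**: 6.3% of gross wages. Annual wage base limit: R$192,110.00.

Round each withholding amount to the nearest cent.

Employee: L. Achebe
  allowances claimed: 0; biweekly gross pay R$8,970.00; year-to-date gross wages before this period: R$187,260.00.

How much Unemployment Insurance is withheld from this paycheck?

R$305.55

Unemployment Insurance: cap R$192,110.00 − YTD R$187,260.00 = R$4,850.00 subject; 6.3% × R$4,850.00 = R$305.55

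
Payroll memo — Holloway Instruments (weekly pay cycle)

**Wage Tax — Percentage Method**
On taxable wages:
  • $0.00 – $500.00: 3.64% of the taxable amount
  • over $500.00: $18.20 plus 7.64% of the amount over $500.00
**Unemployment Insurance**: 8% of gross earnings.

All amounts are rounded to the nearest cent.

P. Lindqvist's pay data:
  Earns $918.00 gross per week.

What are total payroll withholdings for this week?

Wage Tax: taxable = $918.00
  $18.20 + 7.64% × ($918.00 − $500.00) = $18.20 + 7.64% × $418.00 = $50.14
Unemployment Insurance: 8% × $918.00 = $73.44
Total: $50.14 + $73.44 = $123.58

$123.58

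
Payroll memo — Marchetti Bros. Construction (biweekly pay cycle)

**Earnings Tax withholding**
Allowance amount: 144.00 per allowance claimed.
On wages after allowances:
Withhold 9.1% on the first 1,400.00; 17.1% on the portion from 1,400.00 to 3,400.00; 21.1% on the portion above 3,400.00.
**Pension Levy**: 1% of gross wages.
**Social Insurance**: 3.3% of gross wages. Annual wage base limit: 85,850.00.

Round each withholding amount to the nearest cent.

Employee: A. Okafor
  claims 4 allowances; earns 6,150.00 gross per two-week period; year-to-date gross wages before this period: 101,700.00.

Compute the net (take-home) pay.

5,160.39

Earnings Tax: taxable = 6,150.00 − 4×144.00 = 5,574.00
  469.40 + 21.1% × (5,574.00 − 3,400.00) = 469.40 + 21.1% × 2,174.00 = 928.11
Pension Levy: 1% × 6,150.00 = 61.50
Social Insurance: YTD 101,700.00 ≥ cap 85,850.00 → 0.00
Total withheld: 928.11 + 61.50 + 0.00 = 989.61
Net pay: 6,150.00 − 989.61 = 5,160.39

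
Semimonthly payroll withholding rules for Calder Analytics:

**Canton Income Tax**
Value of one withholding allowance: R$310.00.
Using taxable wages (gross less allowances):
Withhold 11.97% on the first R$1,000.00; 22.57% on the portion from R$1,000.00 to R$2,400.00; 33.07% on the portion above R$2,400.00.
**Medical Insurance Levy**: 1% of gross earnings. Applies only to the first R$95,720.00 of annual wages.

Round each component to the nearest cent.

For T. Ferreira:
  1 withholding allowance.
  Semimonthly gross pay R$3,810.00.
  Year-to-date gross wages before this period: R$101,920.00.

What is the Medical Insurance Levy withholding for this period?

Medical Insurance Levy: YTD R$101,920.00 ≥ cap R$95,720.00 → R$0.00

R$0.00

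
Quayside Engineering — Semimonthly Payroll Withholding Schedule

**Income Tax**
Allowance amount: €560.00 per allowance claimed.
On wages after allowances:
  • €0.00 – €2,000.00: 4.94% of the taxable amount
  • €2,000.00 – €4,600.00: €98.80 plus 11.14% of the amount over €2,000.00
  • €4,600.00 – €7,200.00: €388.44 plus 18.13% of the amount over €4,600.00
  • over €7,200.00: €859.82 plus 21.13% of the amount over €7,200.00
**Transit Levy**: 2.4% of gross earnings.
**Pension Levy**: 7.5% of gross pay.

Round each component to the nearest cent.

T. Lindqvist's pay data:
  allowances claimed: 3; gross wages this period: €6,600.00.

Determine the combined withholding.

€1,099.86

Income Tax: taxable = €6,600.00 − 3×€560.00 = €4,920.00
  €388.44 + 18.13% × (€4,920.00 − €4,600.00) = €388.44 + 18.13% × €320.00 = €446.46
Transit Levy: 2.4% × €6,600.00 = €158.40
Pension Levy: 7.5% × €6,600.00 = €495.00
Total: €446.46 + €158.40 + €495.00 = €1,099.86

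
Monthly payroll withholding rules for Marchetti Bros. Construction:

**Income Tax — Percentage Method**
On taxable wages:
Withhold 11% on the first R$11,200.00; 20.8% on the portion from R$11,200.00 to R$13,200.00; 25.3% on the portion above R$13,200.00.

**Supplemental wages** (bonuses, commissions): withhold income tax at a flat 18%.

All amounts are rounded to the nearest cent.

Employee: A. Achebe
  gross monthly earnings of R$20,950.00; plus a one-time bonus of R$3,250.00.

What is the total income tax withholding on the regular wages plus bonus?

R$4,193.75

Income Tax: taxable = R$20,950.00
  R$1,648.00 + 25.3% × (R$20,950.00 − R$13,200.00) = R$1,648.00 + 25.3% × R$7,750.00 = R$3,608.75
Supplemental (18% flat on bonus): 18% × R$3,250.00 = R$585.00
Total income tax: R$3,608.75 + R$585.00 = R$4,193.75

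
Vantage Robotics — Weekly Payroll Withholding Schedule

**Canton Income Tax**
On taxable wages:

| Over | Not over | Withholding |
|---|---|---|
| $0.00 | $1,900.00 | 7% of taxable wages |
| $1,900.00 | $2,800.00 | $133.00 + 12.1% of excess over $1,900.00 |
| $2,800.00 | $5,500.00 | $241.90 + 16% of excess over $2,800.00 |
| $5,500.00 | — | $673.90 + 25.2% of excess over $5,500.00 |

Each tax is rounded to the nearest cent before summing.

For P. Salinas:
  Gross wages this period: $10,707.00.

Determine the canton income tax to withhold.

Canton Income Tax: taxable = $10,707.00
  $673.90 + 25.2% × ($10,707.00 − $5,500.00) = $673.90 + 25.2% × $5,207.00 = $1,986.06

$1,986.06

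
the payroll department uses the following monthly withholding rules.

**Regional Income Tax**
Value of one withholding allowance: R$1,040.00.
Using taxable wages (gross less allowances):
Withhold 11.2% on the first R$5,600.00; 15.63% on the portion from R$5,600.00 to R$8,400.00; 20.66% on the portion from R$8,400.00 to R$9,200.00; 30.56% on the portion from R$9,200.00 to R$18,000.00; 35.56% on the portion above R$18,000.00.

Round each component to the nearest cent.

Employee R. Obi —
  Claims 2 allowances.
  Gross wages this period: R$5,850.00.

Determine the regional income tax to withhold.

Regional Income Tax: taxable = R$5,850.00 − 2×R$1,040.00 = R$3,770.00
  11.2% × R$3,770.00 = R$422.24

R$422.24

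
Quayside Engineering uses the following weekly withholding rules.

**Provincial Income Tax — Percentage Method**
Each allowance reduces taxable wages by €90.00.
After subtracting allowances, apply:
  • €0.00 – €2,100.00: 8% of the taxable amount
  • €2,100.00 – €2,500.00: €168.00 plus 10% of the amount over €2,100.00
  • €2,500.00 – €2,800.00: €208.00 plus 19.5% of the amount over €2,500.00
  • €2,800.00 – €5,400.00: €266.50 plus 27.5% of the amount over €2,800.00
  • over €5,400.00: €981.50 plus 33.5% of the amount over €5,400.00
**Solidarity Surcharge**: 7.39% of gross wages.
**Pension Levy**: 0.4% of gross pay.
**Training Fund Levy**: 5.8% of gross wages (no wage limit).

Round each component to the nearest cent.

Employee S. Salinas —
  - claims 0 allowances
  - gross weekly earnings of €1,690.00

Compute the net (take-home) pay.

€1,325.13

Provincial Income Tax: taxable = €1,690.00
  8% × €1,690.00 = €135.20
Solidarity Surcharge: 7.39% × €1,690.00 = €124.89
Pension Levy: 0.4% × €1,690.00 = €6.76
Training Fund Levy: 5.8% × €1,690.00 = €98.02
Total withheld: €135.20 + €124.89 + €6.76 + €98.02 = €364.87
Net pay: €1,690.00 − €364.87 = €1,325.13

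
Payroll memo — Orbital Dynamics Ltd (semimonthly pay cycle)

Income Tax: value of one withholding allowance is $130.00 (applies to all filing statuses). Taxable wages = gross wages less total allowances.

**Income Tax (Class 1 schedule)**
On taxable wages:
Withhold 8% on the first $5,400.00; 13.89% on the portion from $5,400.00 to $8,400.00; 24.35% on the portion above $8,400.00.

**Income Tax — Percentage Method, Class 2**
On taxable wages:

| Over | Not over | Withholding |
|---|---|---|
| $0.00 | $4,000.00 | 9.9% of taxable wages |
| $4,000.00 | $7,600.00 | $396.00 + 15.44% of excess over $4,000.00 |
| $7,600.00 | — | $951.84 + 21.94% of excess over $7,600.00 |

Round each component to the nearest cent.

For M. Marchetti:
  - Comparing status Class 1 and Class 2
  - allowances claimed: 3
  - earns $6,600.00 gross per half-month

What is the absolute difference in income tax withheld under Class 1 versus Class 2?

Income Tax (Class 1): taxable = $6,600.00 − 3×$130.00 = $6,210.00
  $432.00 + 13.89% × ($6,210.00 − $5,400.00) = $432.00 + 13.89% × $810.00 = $544.51
Income Tax (Class 2): taxable = $6,600.00 − 3×$130.00 = $6,210.00
  $396.00 + 15.44% × ($6,210.00 − $4,000.00) = $396.00 + 15.44% × $2,210.00 = $737.22
Difference: |$544.51 − $737.22| = $192.71 (higher under Class 2)

$192.71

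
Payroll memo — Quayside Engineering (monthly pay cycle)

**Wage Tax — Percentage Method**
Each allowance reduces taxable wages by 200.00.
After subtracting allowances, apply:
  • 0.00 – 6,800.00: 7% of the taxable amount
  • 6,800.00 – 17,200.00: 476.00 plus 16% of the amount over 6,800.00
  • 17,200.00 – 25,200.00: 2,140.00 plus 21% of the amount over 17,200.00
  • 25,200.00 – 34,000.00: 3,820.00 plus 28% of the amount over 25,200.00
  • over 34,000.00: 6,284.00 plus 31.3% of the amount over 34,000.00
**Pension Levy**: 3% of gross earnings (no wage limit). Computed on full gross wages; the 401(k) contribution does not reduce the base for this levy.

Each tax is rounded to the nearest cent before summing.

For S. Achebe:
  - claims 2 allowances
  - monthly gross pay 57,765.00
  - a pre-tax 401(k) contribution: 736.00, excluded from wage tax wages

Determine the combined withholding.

15,099.83

Wage Tax: taxable = 57,765.00 − 736.00 − 2×200.00 = 56,629.00
  6,284.00 + 31.3% × (56,629.00 − 34,000.00) = 6,284.00 + 31.3% × 22,629.00 = 13,366.88
Pension Levy: 3% × 57,765.00 = 1,732.95
Total: 13,366.88 + 1,732.95 = 15,099.83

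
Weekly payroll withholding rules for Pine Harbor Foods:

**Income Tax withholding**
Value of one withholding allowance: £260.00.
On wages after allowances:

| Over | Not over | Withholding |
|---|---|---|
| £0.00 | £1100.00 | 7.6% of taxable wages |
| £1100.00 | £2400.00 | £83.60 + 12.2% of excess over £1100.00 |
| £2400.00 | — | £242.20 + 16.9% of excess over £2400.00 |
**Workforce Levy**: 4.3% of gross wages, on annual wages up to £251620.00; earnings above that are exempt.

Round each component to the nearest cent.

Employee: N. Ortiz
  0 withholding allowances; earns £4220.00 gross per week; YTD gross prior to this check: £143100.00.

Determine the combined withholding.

Income Tax: taxable = £4220.00
  £242.20 + 16.9% × (£4220.00 − £2400.00) = £242.20 + 16.9% × £1820.00 = £549.78
Workforce Levy: 4.3% × £4220.00 = £181.46
Total: £549.78 + £181.46 = £731.24

£731.24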